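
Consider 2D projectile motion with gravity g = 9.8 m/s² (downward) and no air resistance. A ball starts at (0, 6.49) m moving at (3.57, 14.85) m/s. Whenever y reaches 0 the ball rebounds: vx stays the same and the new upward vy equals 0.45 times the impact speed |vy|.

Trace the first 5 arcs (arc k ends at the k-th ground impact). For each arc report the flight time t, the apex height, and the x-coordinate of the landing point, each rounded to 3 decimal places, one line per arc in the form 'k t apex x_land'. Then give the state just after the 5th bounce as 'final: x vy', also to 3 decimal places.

1 3.418 17.741 12.203
2 1.713 3.593 18.316
3 0.771 0.727 21.067
4 0.347 0.147 22.306
5 0.156 0.030 22.863
final: 22.863 0.344

Arc 1: start y=6.490, vy=14.850 → t=3.418, apex=17.741, x_land=12.203, impact vy=-18.647
  bounce: vy ← 0.45·18.647 = 8.391
Arc 2: start y=0.000, vy=8.391 → t=1.713, apex=3.593, x_land=18.316, impact vy=-8.391
  bounce: vy ← 0.45·8.391 = 3.776
Arc 3: start y=0.000, vy=3.776 → t=0.771, apex=0.727, x_land=21.067, impact vy=-3.776
  bounce: vy ← 0.45·3.776 = 1.699
Arc 4: start y=0.000, vy=1.699 → t=0.347, apex=0.147, x_land=22.306, impact vy=-1.699
  bounce: vy ← 0.45·1.699 = 0.765
Arc 5: start y=0.000, vy=0.765 → t=0.156, apex=0.030, x_land=22.863, impact vy=-0.765
  bounce: vy ← 0.45·0.765 = 0.344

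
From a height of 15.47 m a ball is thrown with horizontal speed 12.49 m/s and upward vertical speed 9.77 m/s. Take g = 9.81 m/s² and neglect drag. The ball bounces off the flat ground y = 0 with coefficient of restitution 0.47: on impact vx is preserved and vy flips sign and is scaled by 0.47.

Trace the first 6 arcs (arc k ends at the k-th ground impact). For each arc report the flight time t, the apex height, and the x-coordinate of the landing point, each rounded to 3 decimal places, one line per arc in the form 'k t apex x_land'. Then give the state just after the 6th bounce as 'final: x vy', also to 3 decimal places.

1 3.032 20.335 37.870
2 1.914 4.492 61.775
3 0.900 0.992 73.011
4 0.423 0.219 78.292
5 0.199 0.048 80.774
6 0.093 0.011 81.940
final: 81.940 0.215

Arc 1: start y=15.470, vy=9.770 → t=3.032, apex=20.335, x_land=37.870, impact vy=-19.974
  bounce: vy ← 0.47·19.974 = 9.388
Arc 2: start y=0.000, vy=9.388 → t=1.914, apex=4.492, x_land=61.775, impact vy=-9.388
  bounce: vy ← 0.47·9.388 = 4.412
Arc 3: start y=0.000, vy=4.412 → t=0.900, apex=0.992, x_land=73.011, impact vy=-4.412
  bounce: vy ← 0.47·4.412 = 2.074
Arc 4: start y=0.000, vy=2.074 → t=0.423, apex=0.219, x_land=78.292, impact vy=-2.074
  bounce: vy ← 0.47·2.074 = 0.975
Arc 5: start y=0.000, vy=0.975 → t=0.199, apex=0.048, x_land=80.774, impact vy=-0.975
  bounce: vy ← 0.47·0.975 = 0.458
Arc 6: start y=0.000, vy=0.458 → t=0.093, apex=0.011, x_land=81.940, impact vy=-0.458
  bounce: vy ← 0.47·0.458 = 0.215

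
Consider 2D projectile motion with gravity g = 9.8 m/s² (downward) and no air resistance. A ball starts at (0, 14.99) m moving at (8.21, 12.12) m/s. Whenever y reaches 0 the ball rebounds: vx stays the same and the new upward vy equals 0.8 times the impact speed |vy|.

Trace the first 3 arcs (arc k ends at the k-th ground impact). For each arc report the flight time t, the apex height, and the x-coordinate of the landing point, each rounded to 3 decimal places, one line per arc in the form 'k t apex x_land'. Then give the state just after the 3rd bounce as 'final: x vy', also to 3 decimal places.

1 3.379 22.485 27.740
2 3.427 14.390 55.879
3 2.742 9.210 78.391
final: 78.391 10.748

Arc 1: start y=14.990, vy=12.120 → t=3.379, apex=22.485, x_land=27.740, impact vy=-20.993
  bounce: vy ← 0.8·20.993 = 16.794
Arc 2: start y=0.000, vy=16.794 → t=3.427, apex=14.390, x_land=55.879, impact vy=-16.794
  bounce: vy ← 0.8·16.794 = 13.435
Arc 3: start y=0.000, vy=13.435 → t=2.742, apex=9.210, x_land=78.391, impact vy=-13.435
  bounce: vy ← 0.8·13.435 = 10.748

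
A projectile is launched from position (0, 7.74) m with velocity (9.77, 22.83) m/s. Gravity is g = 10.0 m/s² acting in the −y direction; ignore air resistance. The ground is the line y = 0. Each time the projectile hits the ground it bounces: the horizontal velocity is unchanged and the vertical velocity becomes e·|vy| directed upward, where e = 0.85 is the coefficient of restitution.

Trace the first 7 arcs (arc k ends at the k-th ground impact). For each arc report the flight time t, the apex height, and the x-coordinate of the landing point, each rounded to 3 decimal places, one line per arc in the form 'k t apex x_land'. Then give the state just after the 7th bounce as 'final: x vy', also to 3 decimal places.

1 4.883 33.800 47.707
2 4.420 24.421 90.891
3 3.757 17.644 127.597
4 3.193 12.748 158.797
5 2.714 9.210 185.317
6 2.307 6.654 207.859
7 1.961 4.808 227.020
final: 227.020 8.335

Arc 1: start y=7.740, vy=22.830 → t=4.883, apex=33.800, x_land=47.707, impact vy=-26.000
  bounce: vy ← 0.85·26.000 = 22.100
Arc 2: start y=0.000, vy=22.100 → t=4.420, apex=24.421, x_land=90.891, impact vy=-22.100
  bounce: vy ← 0.85·22.100 = 18.785
Arc 3: start y=0.000, vy=18.785 → t=3.757, apex=17.644, x_land=127.597, impact vy=-18.785
  bounce: vy ← 0.85·18.785 = 15.967
Arc 4: start y=0.000, vy=15.967 → t=3.193, apex=12.748, x_land=158.797, impact vy=-15.967
  bounce: vy ← 0.85·15.967 = 13.572
Arc 5: start y=0.000, vy=13.572 → t=2.714, apex=9.210, x_land=185.317, impact vy=-13.572
  bounce: vy ← 0.85·13.572 = 11.536
Arc 6: start y=0.000, vy=11.536 → t=2.307, apex=6.654, x_land=207.859, impact vy=-11.536
  bounce: vy ← 0.85·11.536 = 9.806
Arc 7: start y=0.000, vy=9.806 → t=1.961, apex=4.808, x_land=227.020, impact vy=-9.806
  bounce: vy ← 0.85·9.806 = 8.335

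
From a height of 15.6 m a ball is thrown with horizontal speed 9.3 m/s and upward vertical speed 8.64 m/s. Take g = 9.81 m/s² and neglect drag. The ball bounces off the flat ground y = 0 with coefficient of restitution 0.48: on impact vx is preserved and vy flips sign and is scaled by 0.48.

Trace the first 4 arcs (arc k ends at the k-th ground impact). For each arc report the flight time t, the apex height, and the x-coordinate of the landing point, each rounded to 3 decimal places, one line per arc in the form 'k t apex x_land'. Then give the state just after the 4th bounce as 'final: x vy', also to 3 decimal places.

1 2.870 19.405 26.689
2 1.909 4.471 44.446
3 0.917 1.030 52.970
4 0.440 0.237 57.061
final: 57.061 1.036

Arc 1: start y=15.600, vy=8.640 → t=2.870, apex=19.405, x_land=26.689, impact vy=-19.512
  bounce: vy ← 0.48·19.512 = 9.366
Arc 2: start y=0.000, vy=9.366 → t=1.909, apex=4.471, x_land=44.446, impact vy=-9.366
  bounce: vy ← 0.48·9.366 = 4.496
Arc 3: start y=0.000, vy=4.496 → t=0.917, apex=1.030, x_land=52.970, impact vy=-4.496
  bounce: vy ← 0.48·4.496 = 2.158
Arc 4: start y=0.000, vy=2.158 → t=0.440, apex=0.237, x_land=57.061, impact vy=-2.158
  bounce: vy ← 0.48·2.158 = 1.036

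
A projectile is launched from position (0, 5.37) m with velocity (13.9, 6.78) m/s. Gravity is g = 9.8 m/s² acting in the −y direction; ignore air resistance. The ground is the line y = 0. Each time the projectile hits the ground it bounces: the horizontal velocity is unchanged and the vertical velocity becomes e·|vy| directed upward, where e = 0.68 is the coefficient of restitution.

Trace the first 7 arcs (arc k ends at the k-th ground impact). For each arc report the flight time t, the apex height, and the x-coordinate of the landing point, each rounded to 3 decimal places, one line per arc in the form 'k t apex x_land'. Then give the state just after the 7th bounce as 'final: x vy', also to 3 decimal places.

1 1.947 7.715 27.058
2 1.707 3.568 50.779
3 1.160 1.650 66.910
4 0.789 0.763 77.878
5 0.537 0.353 85.337
6 0.365 0.163 90.409
7 0.248 0.075 93.858
final: 93.858 0.827

Arc 1: start y=5.370, vy=6.780 → t=1.947, apex=7.715, x_land=27.058, impact vy=-12.297
  bounce: vy ← 0.68·12.297 = 8.362
Arc 2: start y=0.000, vy=8.362 → t=1.707, apex=3.568, x_land=50.779, impact vy=-8.362
  bounce: vy ← 0.68·8.362 = 5.686
Arc 3: start y=0.000, vy=5.686 → t=1.160, apex=1.650, x_land=66.910, impact vy=-5.686
  bounce: vy ← 0.68·5.686 = 3.867
Arc 4: start y=0.000, vy=3.867 → t=0.789, apex=0.763, x_land=77.878, impact vy=-3.867
  bounce: vy ← 0.68·3.867 = 2.629
Arc 5: start y=0.000, vy=2.629 → t=0.537, apex=0.353, x_land=85.337, impact vy=-2.629
  bounce: vy ← 0.68·2.629 = 1.788
Arc 6: start y=0.000, vy=1.788 → t=0.365, apex=0.163, x_land=90.409, impact vy=-1.788
  bounce: vy ← 0.68·1.788 = 1.216
Arc 7: start y=0.000, vy=1.216 → t=0.248, apex=0.075, x_land=93.858, impact vy=-1.216
  bounce: vy ← 0.68·1.216 = 0.827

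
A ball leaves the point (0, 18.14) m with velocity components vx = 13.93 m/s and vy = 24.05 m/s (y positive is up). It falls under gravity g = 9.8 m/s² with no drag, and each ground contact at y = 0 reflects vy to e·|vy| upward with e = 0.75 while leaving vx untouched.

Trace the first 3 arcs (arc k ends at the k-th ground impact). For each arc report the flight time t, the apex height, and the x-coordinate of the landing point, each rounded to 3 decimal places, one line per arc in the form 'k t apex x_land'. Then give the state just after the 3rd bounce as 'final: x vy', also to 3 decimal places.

Arc 1: start y=18.140, vy=24.050 → t=5.573, apex=47.650, x_land=77.625, impact vy=-30.561
  bounce: vy ← 0.75·30.561 = 22.920
Arc 2: start y=0.000, vy=22.920 → t=4.678, apex=26.803, x_land=142.784, impact vy=-22.920
  bounce: vy ← 0.75·22.920 = 17.190
Arc 3: start y=0.000, vy=17.190 → t=3.508, apex=15.077, x_land=191.654, impact vy=-17.190
  bounce: vy ← 0.75·17.190 = 12.893

1 5.573 47.650 77.625
2 4.678 26.803 142.784
3 3.508 15.077 191.654
final: 191.654 12.893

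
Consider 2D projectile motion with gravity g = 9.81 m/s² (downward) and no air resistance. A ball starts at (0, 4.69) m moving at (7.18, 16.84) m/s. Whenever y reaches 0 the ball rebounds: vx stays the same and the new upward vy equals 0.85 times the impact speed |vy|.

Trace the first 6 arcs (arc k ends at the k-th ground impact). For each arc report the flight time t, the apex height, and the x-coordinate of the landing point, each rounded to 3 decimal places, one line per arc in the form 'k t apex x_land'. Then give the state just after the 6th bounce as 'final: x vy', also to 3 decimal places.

Arc 1: start y=4.690, vy=16.840 → t=3.692, apex=19.144, x_land=26.510, impact vy=-19.380
  bounce: vy ← 0.85·19.380 = 16.473
Arc 2: start y=0.000, vy=16.473 → t=3.358, apex=13.831, x_land=50.624, impact vy=-16.473
  bounce: vy ← 0.85·16.473 = 14.002
Arc 3: start y=0.000, vy=14.002 → t=2.855, apex=9.993, x_land=71.121, impact vy=-14.002
  bounce: vy ← 0.85·14.002 = 11.902
Arc 4: start y=0.000, vy=11.902 → t=2.427, apex=7.220, x_land=88.543, impact vy=-11.902
  bounce: vy ← 0.85·11.902 = 10.117
Arc 5: start y=0.000, vy=10.117 → t=2.063, apex=5.217, x_land=103.352, impact vy=-10.117
  bounce: vy ← 0.85·10.117 = 8.599
Arc 6: start y=0.000, vy=8.599 → t=1.753, apex=3.769, x_land=115.940, impact vy=-8.599
  bounce: vy ← 0.85·8.599 = 7.309

1 3.692 19.144 26.510
2 3.358 13.831 50.624
3 2.855 9.993 71.121
4 2.427 7.220 88.543
5 2.063 5.217 103.352
6 1.753 3.769 115.940
final: 115.940 7.309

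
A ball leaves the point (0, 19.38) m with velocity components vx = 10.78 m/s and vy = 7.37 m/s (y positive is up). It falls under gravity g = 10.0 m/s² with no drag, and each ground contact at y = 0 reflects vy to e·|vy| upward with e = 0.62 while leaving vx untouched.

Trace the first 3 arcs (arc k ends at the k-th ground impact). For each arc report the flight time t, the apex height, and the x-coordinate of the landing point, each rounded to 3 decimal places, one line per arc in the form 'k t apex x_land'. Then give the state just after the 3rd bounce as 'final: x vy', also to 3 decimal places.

1 2.839 22.096 30.606
2 2.607 8.494 58.707
3 1.616 3.265 76.129
final: 76.129 5.010

Arc 1: start y=19.380, vy=7.370 → t=2.839, apex=22.096, x_land=30.606, impact vy=-21.022
  bounce: vy ← 0.62·21.022 = 13.034
Arc 2: start y=0.000, vy=13.034 → t=2.607, apex=8.494, x_land=58.707, impact vy=-13.034
  bounce: vy ← 0.62·13.034 = 8.081
Arc 3: start y=0.000, vy=8.081 → t=1.616, apex=3.265, x_land=76.129, impact vy=-8.081
  bounce: vy ← 0.62·8.081 = 5.010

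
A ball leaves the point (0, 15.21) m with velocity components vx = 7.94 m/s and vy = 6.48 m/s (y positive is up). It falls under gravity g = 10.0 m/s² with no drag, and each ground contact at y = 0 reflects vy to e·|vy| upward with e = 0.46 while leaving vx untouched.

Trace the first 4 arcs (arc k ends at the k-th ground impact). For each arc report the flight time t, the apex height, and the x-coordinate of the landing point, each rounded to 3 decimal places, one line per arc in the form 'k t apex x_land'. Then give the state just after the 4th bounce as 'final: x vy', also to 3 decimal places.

Arc 1: start y=15.210, vy=6.480 → t=2.509, apex=17.310, x_land=19.918, impact vy=-18.606
  bounce: vy ← 0.46·18.606 = 8.559
Arc 2: start y=0.000, vy=8.559 → t=1.712, apex=3.663, x_land=33.510, impact vy=-8.559
  bounce: vy ← 0.46·8.559 = 3.937
Arc 3: start y=0.000, vy=3.937 → t=0.787, apex=0.775, x_land=39.762, impact vy=-3.937
  bounce: vy ← 0.46·3.937 = 1.811
Arc 4: start y=0.000, vy=1.811 → t=0.362, apex=0.164, x_land=42.638, impact vy=-1.811
  bounce: vy ← 0.46·1.811 = 0.833

1 2.509 17.310 19.918
2 1.712 3.663 33.510
3 0.787 0.775 39.762
4 0.362 0.164 42.638
final: 42.638 0.833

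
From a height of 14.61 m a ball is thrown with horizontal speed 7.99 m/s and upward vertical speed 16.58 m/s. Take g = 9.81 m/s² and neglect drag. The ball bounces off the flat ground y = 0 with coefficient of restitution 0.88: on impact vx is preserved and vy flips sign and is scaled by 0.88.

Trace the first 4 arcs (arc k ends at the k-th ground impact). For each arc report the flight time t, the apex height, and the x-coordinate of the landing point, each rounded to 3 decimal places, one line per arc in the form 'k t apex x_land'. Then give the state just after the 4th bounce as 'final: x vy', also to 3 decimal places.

Arc 1: start y=14.610, vy=16.580 → t=4.106, apex=28.621, x_land=32.805, impact vy=-23.697
  bounce: vy ← 0.88·23.697 = 20.853
Arc 2: start y=0.000, vy=20.853 → t=4.251, apex=22.164, x_land=66.774, impact vy=-20.853
  bounce: vy ← 0.88·20.853 = 18.351
Arc 3: start y=0.000, vy=18.351 → t=3.741, apex=17.164, x_land=96.666, impact vy=-18.351
  bounce: vy ← 0.88·18.351 = 16.149
Arc 4: start y=0.000, vy=16.149 → t=3.292, apex=13.292, x_land=122.972, impact vy=-16.149
  bounce: vy ← 0.88·16.149 = 14.211

1 4.106 28.621 32.805
2 4.251 22.164 66.774
3 3.741 17.164 96.666
4 3.292 13.292 122.972
final: 122.972 14.211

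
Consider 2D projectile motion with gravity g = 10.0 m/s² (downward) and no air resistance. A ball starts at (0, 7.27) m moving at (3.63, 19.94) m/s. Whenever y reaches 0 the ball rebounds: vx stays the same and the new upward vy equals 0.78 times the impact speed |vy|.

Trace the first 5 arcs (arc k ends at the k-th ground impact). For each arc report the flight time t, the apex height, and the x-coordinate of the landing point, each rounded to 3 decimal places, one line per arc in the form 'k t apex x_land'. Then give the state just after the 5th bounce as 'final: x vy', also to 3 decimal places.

Arc 1: start y=7.270, vy=19.940 → t=4.324, apex=27.150, x_land=15.697, impact vy=-23.302
  bounce: vy ← 0.78·23.302 = 18.176
Arc 2: start y=0.000, vy=18.176 → t=3.635, apex=16.518, x_land=28.893, impact vy=-18.176
  bounce: vy ← 0.78·18.176 = 14.177
Arc 3: start y=0.000, vy=14.177 → t=2.835, apex=10.050, x_land=39.185, impact vy=-14.177
  bounce: vy ← 0.78·14.177 = 11.058
Arc 4: start y=0.000, vy=11.058 → t=2.212, apex=6.114, x_land=47.214, impact vy=-11.058
  bounce: vy ← 0.78·11.058 = 8.625
Arc 5: start y=0.000, vy=8.625 → t=1.725, apex=3.720, x_land=53.476, impact vy=-8.625
  bounce: vy ← 0.78·8.625 = 6.728

1 4.324 27.150 15.697
2 3.635 16.518 28.893
3 2.835 10.050 39.185
4 2.212 6.114 47.214
5 1.725 3.720 53.476
final: 53.476 6.728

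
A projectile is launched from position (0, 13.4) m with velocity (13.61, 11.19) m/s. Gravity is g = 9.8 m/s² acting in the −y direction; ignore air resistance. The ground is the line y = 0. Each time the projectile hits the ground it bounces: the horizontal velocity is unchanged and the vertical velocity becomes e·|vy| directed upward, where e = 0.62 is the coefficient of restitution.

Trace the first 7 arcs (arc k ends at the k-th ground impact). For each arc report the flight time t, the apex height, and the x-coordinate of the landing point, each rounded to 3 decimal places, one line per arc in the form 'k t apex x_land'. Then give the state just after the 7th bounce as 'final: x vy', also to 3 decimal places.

1 3.151 19.789 42.891
2 2.492 7.607 76.806
3 1.545 2.924 97.833
4 0.958 1.124 110.870
5 0.594 0.432 118.953
6 0.368 0.166 123.964
7 0.228 0.064 127.071
final: 127.071 0.694

Arc 1: start y=13.400, vy=11.190 → t=3.151, apex=19.789, x_land=42.891, impact vy=-19.694
  bounce: vy ← 0.62·19.694 = 12.210
Arc 2: start y=0.000, vy=12.210 → t=2.492, apex=7.607, x_land=76.806, impact vy=-12.210
  bounce: vy ← 0.62·12.210 = 7.570
Arc 3: start y=0.000, vy=7.570 → t=1.545, apex=2.924, x_land=97.833, impact vy=-7.570
  bounce: vy ← 0.62·7.570 = 4.694
Arc 4: start y=0.000, vy=4.694 → t=0.958, apex=1.124, x_land=110.870, impact vy=-4.694
  bounce: vy ← 0.62·4.694 = 2.910
Arc 5: start y=0.000, vy=2.910 → t=0.594, apex=0.432, x_land=118.953, impact vy=-2.910
  bounce: vy ← 0.62·2.910 = 1.804
Arc 6: start y=0.000, vy=1.804 → t=0.368, apex=0.166, x_land=123.964, impact vy=-1.804
  bounce: vy ← 0.62·1.804 = 1.119
Arc 7: start y=0.000, vy=1.119 → t=0.228, apex=0.064, x_land=127.071, impact vy=-1.119
  bounce: vy ← 0.62·1.119 = 0.694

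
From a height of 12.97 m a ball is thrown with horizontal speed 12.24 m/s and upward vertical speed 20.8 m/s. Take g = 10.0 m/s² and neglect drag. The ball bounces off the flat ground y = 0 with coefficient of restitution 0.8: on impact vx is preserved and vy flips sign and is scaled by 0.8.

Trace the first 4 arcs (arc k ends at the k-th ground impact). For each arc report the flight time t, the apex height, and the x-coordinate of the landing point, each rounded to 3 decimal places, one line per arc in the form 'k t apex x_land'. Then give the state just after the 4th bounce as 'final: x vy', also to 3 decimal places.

Arc 1: start y=12.970, vy=20.800 → t=4.711, apex=34.602, x_land=57.659, impact vy=-26.307
  bounce: vy ← 0.8·26.307 = 21.045
Arc 2: start y=0.000, vy=21.045 → t=4.209, apex=22.145, x_land=109.177, impact vy=-21.045
  bounce: vy ← 0.8·21.045 = 16.836
Arc 3: start y=0.000, vy=16.836 → t=3.367, apex=14.173, x_land=150.393, impact vy=-16.836
  bounce: vy ← 0.8·16.836 = 13.469
Arc 4: start y=0.000, vy=13.469 → t=2.694, apex=9.071, x_land=183.365, impact vy=-13.469
  bounce: vy ← 0.8·13.469 = 10.775

1 4.711 34.602 57.659
2 4.209 22.145 109.177
3 3.367 14.173 150.393
4 2.694 9.071 183.365
final: 183.365 10.775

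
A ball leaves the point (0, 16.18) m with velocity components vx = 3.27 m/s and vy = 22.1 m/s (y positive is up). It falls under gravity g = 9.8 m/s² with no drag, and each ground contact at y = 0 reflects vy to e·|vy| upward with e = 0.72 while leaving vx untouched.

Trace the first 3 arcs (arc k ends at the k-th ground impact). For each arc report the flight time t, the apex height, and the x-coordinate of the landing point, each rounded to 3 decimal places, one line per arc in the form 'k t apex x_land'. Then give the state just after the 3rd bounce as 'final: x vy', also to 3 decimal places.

Arc 1: start y=16.180, vy=22.100 → t=5.151, apex=41.099, x_land=16.845, impact vy=-28.382
  bounce: vy ← 0.72·28.382 = 20.435
Arc 2: start y=0.000, vy=20.435 → t=4.170, apex=21.306, x_land=30.482, impact vy=-20.435
  bounce: vy ← 0.72·20.435 = 14.713
Arc 3: start y=0.000, vy=14.713 → t=3.003, apex=11.045, x_land=40.301, impact vy=-14.713
  bounce: vy ← 0.72·14.713 = 10.594

1 5.151 41.099 16.845
2 4.170 21.306 30.482
3 3.003 11.045 40.301
final: 40.301 10.594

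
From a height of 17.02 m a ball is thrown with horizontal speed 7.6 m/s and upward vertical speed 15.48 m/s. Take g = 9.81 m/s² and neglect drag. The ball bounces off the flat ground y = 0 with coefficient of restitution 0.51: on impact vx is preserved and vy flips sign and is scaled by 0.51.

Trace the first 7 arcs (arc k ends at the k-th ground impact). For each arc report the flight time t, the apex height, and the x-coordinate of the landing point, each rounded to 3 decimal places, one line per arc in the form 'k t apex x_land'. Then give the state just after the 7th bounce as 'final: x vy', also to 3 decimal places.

Arc 1: start y=17.020, vy=15.480 → t=4.019, apex=29.234, x_land=30.547, impact vy=-23.949
  bounce: vy ← 0.51·23.949 = 12.214
Arc 2: start y=0.000, vy=12.214 → t=2.490, apex=7.604, x_land=49.472, impact vy=-12.214
  bounce: vy ← 0.51·12.214 = 6.229
Arc 3: start y=0.000, vy=6.229 → t=1.270, apex=1.978, x_land=59.123, impact vy=-6.229
  bounce: vy ← 0.51·6.229 = 3.177
Arc 4: start y=0.000, vy=3.177 → t=0.648, apex=0.514, x_land=64.046, impact vy=-3.177
  bounce: vy ← 0.51·3.177 = 1.620
Arc 5: start y=0.000, vy=1.620 → t=0.330, apex=0.134, x_land=66.556, impact vy=-1.620
  bounce: vy ← 0.51·1.620 = 0.826
Arc 6: start y=0.000, vy=0.826 → t=0.168, apex=0.035, x_land=67.836, impact vy=-0.826
  bounce: vy ← 0.51·0.826 = 0.421
Arc 7: start y=0.000, vy=0.421 → t=0.086, apex=0.009, x_land=68.489, impact vy=-0.421
  bounce: vy ← 0.51·0.421 = 0.215

1 4.019 29.234 30.547
2 2.490 7.604 49.472
3 1.270 1.978 59.123
4 0.648 0.514 64.046
5 0.330 0.134 66.556
6 0.168 0.035 67.836
7 0.086 0.009 68.489
final: 68.489 0.215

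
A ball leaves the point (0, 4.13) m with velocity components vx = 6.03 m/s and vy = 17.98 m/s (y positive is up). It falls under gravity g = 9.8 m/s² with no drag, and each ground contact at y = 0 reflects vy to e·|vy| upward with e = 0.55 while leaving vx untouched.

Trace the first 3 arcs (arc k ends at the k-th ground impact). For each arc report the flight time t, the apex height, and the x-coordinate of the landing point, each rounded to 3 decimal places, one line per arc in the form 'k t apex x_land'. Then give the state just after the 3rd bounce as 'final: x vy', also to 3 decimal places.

1 3.886 20.624 23.434
2 2.257 6.239 37.042
3 1.241 1.887 44.527
final: 44.527 3.345

Arc 1: start y=4.130, vy=17.980 → t=3.886, apex=20.624, x_land=23.434, impact vy=-20.105
  bounce: vy ← 0.55·20.105 = 11.058
Arc 2: start y=0.000, vy=11.058 → t=2.257, apex=6.239, x_land=37.042, impact vy=-11.058
  bounce: vy ← 0.55·11.058 = 6.082
Arc 3: start y=0.000, vy=6.082 → t=1.241, apex=1.887, x_land=44.527, impact vy=-6.082
  bounce: vy ← 0.55·6.082 = 3.345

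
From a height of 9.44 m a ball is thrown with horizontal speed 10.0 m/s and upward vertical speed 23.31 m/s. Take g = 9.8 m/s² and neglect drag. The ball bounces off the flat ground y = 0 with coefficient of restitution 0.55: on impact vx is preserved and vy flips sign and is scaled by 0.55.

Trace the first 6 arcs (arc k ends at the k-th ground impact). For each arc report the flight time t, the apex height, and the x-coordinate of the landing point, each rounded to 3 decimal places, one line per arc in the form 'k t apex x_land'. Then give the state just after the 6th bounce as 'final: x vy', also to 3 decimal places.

1 5.133 37.162 51.325
2 3.029 11.242 81.618
3 1.666 3.401 98.280
4 0.916 1.029 107.443
5 0.504 0.311 112.483
6 0.277 0.094 115.255
final: 115.255 0.747

Arc 1: start y=9.440, vy=23.310 → t=5.133, apex=37.162, x_land=51.325, impact vy=-26.989
  bounce: vy ← 0.55·26.989 = 14.844
Arc 2: start y=0.000, vy=14.844 → t=3.029, apex=11.242, x_land=81.618, impact vy=-14.844
  bounce: vy ← 0.55·14.844 = 8.164
Arc 3: start y=0.000, vy=8.164 → t=1.666, apex=3.401, x_land=98.280, impact vy=-8.164
  bounce: vy ← 0.55·8.164 = 4.490
Arc 4: start y=0.000, vy=4.490 → t=0.916, apex=1.029, x_land=107.443, impact vy=-4.490
  bounce: vy ← 0.55·4.490 = 2.470
Arc 5: start y=0.000, vy=2.470 → t=0.504, apex=0.311, x_land=112.483, impact vy=-2.470
  bounce: vy ← 0.55·2.470 = 1.358
Arc 6: start y=0.000, vy=1.358 → t=0.277, apex=0.094, x_land=115.255, impact vy=-1.358
  bounce: vy ← 0.55·1.358 = 0.747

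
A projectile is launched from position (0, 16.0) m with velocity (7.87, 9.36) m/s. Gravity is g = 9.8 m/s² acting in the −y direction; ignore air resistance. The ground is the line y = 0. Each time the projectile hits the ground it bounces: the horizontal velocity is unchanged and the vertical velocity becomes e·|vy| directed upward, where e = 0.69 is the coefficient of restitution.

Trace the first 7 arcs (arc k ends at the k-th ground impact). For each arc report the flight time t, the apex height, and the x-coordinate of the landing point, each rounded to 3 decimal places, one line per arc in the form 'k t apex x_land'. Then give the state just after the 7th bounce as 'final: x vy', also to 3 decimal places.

1 2.999 20.470 23.602
2 2.821 9.746 45.800
3 1.946 4.640 61.117
4 1.343 2.209 71.685
5 0.927 1.052 78.977
6 0.639 0.501 84.009
7 0.441 0.238 87.481
final: 87.481 1.492

Arc 1: start y=16.000, vy=9.360 → t=2.999, apex=20.470, x_land=23.602, impact vy=-20.030
  bounce: vy ← 0.69·20.030 = 13.821
Arc 2: start y=0.000, vy=13.821 → t=2.821, apex=9.746, x_land=45.800, impact vy=-13.821
  bounce: vy ← 0.69·13.821 = 9.536
Arc 3: start y=0.000, vy=9.536 → t=1.946, apex=4.640, x_land=61.117, impact vy=-9.536
  bounce: vy ← 0.69·9.536 = 6.580
Arc 4: start y=0.000, vy=6.580 → t=1.343, apex=2.209, x_land=71.685, impact vy=-6.580
  bounce: vy ← 0.69·6.580 = 4.540
Arc 5: start y=0.000, vy=4.540 → t=0.927, apex=1.052, x_land=78.977, impact vy=-4.540
  bounce: vy ← 0.69·4.540 = 3.133
Arc 6: start y=0.000, vy=3.133 → t=0.639, apex=0.501, x_land=84.009, impact vy=-3.133
  bounce: vy ← 0.69·3.133 = 2.162
Arc 7: start y=0.000, vy=2.162 → t=0.441, apex=0.238, x_land=87.481, impact vy=-2.162
  bounce: vy ← 0.69·2.162 = 1.492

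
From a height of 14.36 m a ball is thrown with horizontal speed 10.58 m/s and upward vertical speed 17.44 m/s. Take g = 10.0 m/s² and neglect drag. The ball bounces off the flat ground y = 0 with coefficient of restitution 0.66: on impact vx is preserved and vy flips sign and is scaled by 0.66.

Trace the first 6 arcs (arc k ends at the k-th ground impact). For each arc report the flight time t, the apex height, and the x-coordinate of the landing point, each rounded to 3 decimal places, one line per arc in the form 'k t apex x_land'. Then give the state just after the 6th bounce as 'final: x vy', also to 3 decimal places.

Arc 1: start y=14.360, vy=17.440 → t=4.176, apex=29.568, x_land=44.180, impact vy=-24.318
  bounce: vy ← 0.66·24.318 = 16.050
Arc 2: start y=0.000, vy=16.050 → t=3.210, apex=12.880, x_land=78.141, impact vy=-16.050
  bounce: vy ← 0.66·16.050 = 10.593
Arc 3: start y=0.000, vy=10.593 → t=2.119, apex=5.610, x_land=100.555, impact vy=-10.593
  bounce: vy ← 0.66·10.593 = 6.991
Arc 4: start y=0.000, vy=6.991 → t=1.398, apex=2.444, x_land=115.349, impact vy=-6.991
  bounce: vy ← 0.66·6.991 = 4.614
Arc 5: start y=0.000, vy=4.614 → t=0.923, apex=1.065, x_land=125.113, impact vy=-4.614
  bounce: vy ← 0.66·4.614 = 3.045
Arc 6: start y=0.000, vy=3.045 → t=0.609, apex=0.464, x_land=131.557, impact vy=-3.045
  bounce: vy ← 0.66·3.045 = 2.010

1 4.176 29.568 44.180
2 3.210 12.880 78.141
3 2.119 5.610 100.555
4 1.398 2.444 115.349
5 0.923 1.065 125.113
6 0.609 0.464 131.557
final: 131.557 2.010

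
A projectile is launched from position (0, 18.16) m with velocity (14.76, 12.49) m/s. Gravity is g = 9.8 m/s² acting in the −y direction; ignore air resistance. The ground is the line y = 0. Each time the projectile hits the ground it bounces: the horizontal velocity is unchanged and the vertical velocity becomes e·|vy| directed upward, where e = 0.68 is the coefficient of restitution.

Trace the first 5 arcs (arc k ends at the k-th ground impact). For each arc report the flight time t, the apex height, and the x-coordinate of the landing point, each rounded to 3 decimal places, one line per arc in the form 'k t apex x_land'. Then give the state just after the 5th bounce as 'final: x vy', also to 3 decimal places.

Arc 1: start y=18.160, vy=12.490 → t=3.583, apex=26.119, x_land=52.889, impact vy=-22.626
  bounce: vy ← 0.68·22.626 = 15.386
Arc 2: start y=0.000, vy=15.386 → t=3.140, apex=12.078, x_land=99.234, impact vy=-15.386
  bounce: vy ← 0.68·15.386 = 10.462
Arc 3: start y=0.000, vy=10.462 → t=2.135, apex=5.585, x_land=130.749, impact vy=-10.462
  bounce: vy ← 0.68·10.462 = 7.114
Arc 4: start y=0.000, vy=7.114 → t=1.452, apex=2.582, x_land=152.179, impact vy=-7.114
  bounce: vy ← 0.68·7.114 = 4.838
Arc 5: start y=0.000, vy=4.838 → t=0.987, apex=1.194, x_land=166.752, impact vy=-4.838
  bounce: vy ← 0.68·4.838 = 3.290

1 3.583 26.119 52.889
2 3.140 12.078 99.234
3 2.135 5.585 130.749
4 1.452 2.582 152.179
5 0.987 1.194 166.752
final: 166.752 3.290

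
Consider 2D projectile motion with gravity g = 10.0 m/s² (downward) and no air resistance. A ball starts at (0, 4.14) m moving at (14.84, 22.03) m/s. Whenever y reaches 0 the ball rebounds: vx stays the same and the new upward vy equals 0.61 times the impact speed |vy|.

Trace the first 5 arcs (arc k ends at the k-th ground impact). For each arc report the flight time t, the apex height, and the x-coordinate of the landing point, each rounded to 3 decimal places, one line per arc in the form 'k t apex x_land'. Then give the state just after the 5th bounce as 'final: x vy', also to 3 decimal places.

Arc 1: start y=4.140, vy=22.030 → t=4.587, apex=28.406, x_land=68.064, impact vy=-23.835
  bounce: vy ← 0.61·23.835 = 14.540
Arc 2: start y=0.000, vy=14.540 → t=2.908, apex=10.570, x_land=111.217, impact vy=-14.540
  bounce: vy ← 0.61·14.540 = 8.869
Arc 3: start y=0.000, vy=8.869 → t=1.774, apex=3.933, x_land=137.541, impact vy=-8.869
  bounce: vy ← 0.61·8.869 = 5.410
Arc 4: start y=0.000, vy=5.410 → t=1.082, apex=1.463, x_land=153.598, impact vy=-5.410
  bounce: vy ← 0.61·5.410 = 3.300
Arc 5: start y=0.000, vy=3.300 → t=0.660, apex=0.545, x_land=163.393, impact vy=-3.300
  bounce: vy ← 0.61·3.300 = 2.013

1 4.587 28.406 68.064
2 2.908 10.570 111.217
3 1.774 3.933 137.541
4 1.082 1.463 153.598
5 0.660 0.545 163.393
final: 163.393 2.013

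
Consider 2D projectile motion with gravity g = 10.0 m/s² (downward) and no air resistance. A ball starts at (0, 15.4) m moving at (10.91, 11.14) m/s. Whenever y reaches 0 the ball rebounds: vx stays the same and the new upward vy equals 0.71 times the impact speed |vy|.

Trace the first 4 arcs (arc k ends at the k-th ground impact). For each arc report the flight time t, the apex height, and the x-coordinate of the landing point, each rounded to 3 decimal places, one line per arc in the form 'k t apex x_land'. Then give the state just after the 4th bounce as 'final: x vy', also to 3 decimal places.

1 3.193 21.605 34.832
2 2.952 10.891 67.036
3 2.096 5.490 89.901
4 1.488 2.768 106.134
final: 106.134 5.282

Arc 1: start y=15.400, vy=11.140 → t=3.193, apex=21.605, x_land=34.832, impact vy=-20.787
  bounce: vy ← 0.71·20.787 = 14.759
Arc 2: start y=0.000, vy=14.759 → t=2.952, apex=10.891, x_land=67.036, impact vy=-14.759
  bounce: vy ← 0.71·14.759 = 10.479
Arc 3: start y=0.000, vy=10.479 → t=2.096, apex=5.490, x_land=89.901, impact vy=-10.479
  bounce: vy ← 0.71·10.479 = 7.440
Arc 4: start y=0.000, vy=7.440 → t=1.488, apex=2.768, x_land=106.134, impact vy=-7.440
  bounce: vy ← 0.71·7.440 = 5.282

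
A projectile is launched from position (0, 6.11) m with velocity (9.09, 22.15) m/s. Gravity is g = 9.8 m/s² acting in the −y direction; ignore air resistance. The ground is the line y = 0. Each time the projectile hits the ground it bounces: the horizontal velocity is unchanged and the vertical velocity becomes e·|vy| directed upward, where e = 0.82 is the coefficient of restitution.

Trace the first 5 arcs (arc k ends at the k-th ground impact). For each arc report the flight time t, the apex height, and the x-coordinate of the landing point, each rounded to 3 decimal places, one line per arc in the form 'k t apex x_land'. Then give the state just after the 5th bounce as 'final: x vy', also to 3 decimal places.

1 4.781 31.142 43.461
2 4.134 20.940 81.043
3 3.390 14.080 111.861
4 2.780 9.467 137.131
5 2.280 6.366 157.852
final: 157.852 9.159

Arc 1: start y=6.110, vy=22.150 → t=4.781, apex=31.142, x_land=43.461, impact vy=-24.706
  bounce: vy ← 0.82·24.706 = 20.259
Arc 2: start y=0.000, vy=20.259 → t=4.134, apex=20.940, x_land=81.043, impact vy=-20.259
  bounce: vy ← 0.82·20.259 = 16.612
Arc 3: start y=0.000, vy=16.612 → t=3.390, apex=14.080, x_land=111.861, impact vy=-16.612
  bounce: vy ← 0.82·16.612 = 13.622
Arc 4: start y=0.000, vy=13.622 → t=2.780, apex=9.467, x_land=137.131, impact vy=-13.622
  bounce: vy ← 0.82·13.622 = 11.170
Arc 5: start y=0.000, vy=11.170 → t=2.280, apex=6.366, x_land=157.852, impact vy=-11.170
  bounce: vy ← 0.82·11.170 = 9.159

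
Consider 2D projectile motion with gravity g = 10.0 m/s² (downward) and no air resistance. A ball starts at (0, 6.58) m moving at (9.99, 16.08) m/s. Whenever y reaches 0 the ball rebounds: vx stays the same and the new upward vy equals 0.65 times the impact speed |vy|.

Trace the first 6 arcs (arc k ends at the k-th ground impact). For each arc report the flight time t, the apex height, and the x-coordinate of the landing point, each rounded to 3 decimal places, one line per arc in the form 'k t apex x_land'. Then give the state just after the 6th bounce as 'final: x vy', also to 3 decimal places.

Arc 1: start y=6.580, vy=16.080 → t=3.583, apex=19.508, x_land=35.797, impact vy=-19.753
  bounce: vy ← 0.65·19.753 = 12.839
Arc 2: start y=0.000, vy=12.839 → t=2.568, apex=8.242, x_land=61.450, impact vy=-12.839
  bounce: vy ← 0.65·12.839 = 8.345
Arc 3: start y=0.000, vy=8.345 → t=1.669, apex=3.482, x_land=78.124, impact vy=-8.345
  bounce: vy ← 0.65·8.345 = 5.425
Arc 4: start y=0.000, vy=5.425 → t=1.085, apex=1.471, x_land=88.962, impact vy=-5.425
  bounce: vy ← 0.65·5.425 = 3.526
Arc 5: start y=0.000, vy=3.526 → t=0.705, apex=0.622, x_land=96.007, impact vy=-3.526
  bounce: vy ← 0.65·3.526 = 2.292
Arc 6: start y=0.000, vy=2.292 → t=0.458, apex=0.263, x_land=100.586, impact vy=-2.292
  bounce: vy ← 0.65·2.292 = 1.490

1 3.583 19.508 35.797
2 2.568 8.242 61.450
3 1.669 3.482 78.124
4 1.085 1.471 88.962
5 0.705 0.622 96.007
6 0.458 0.263 100.586
final: 100.586 1.490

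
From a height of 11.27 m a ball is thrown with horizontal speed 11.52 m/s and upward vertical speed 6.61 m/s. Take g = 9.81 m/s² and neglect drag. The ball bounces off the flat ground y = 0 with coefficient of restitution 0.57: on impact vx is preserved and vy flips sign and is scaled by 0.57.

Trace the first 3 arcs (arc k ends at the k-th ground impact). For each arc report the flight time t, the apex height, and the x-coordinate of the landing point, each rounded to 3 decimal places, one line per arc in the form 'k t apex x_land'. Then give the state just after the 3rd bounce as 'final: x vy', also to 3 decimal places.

1 2.333 13.497 26.872
2 1.891 4.385 48.657
3 1.078 1.425 61.074
final: 61.074 3.014

Arc 1: start y=11.270, vy=6.610 → t=2.333, apex=13.497, x_land=26.872, impact vy=-16.273
  bounce: vy ← 0.57·16.273 = 9.276
Arc 2: start y=0.000, vy=9.276 → t=1.891, apex=4.385, x_land=48.657, impact vy=-9.276
  bounce: vy ← 0.57·9.276 = 5.287
Arc 3: start y=0.000, vy=5.287 → t=1.078, apex=1.425, x_land=61.074, impact vy=-5.287
  bounce: vy ← 0.57·5.287 = 3.014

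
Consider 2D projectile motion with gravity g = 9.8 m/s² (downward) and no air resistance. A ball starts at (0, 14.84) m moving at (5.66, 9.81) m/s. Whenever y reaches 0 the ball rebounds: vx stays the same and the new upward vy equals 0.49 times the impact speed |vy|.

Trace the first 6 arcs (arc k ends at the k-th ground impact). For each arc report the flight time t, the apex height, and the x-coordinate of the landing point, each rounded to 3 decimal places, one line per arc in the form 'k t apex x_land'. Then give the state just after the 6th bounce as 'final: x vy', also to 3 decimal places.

Arc 1: start y=14.840, vy=9.810 → t=3.009, apex=19.750, x_land=17.029, impact vy=-19.675
  bounce: vy ← 0.49·19.675 = 9.641
Arc 2: start y=0.000, vy=9.641 → t=1.967, apex=4.742, x_land=28.165, impact vy=-9.641
  bounce: vy ← 0.49·9.641 = 4.724
Arc 3: start y=0.000, vy=4.724 → t=0.964, apex=1.139, x_land=33.622, impact vy=-4.724
  bounce: vy ← 0.49·4.724 = 2.315
Arc 4: start y=0.000, vy=2.315 → t=0.472, apex=0.273, x_land=36.295, impact vy=-2.315
  bounce: vy ← 0.49·2.315 = 1.134
Arc 5: start y=0.000, vy=1.134 → t=0.231, apex=0.066, x_land=37.605, impact vy=-1.134
  bounce: vy ← 0.49·1.134 = 0.556
Arc 6: start y=0.000, vy=0.556 → t=0.113, apex=0.016, x_land=38.247, impact vy=-0.556
  bounce: vy ← 0.49·0.556 = 0.272

1 3.009 19.750 17.029
2 1.967 4.742 28.165
3 0.964 1.139 33.622
4 0.472 0.273 36.295
5 0.231 0.066 37.605
6 0.113 0.016 38.247
final: 38.247 0.272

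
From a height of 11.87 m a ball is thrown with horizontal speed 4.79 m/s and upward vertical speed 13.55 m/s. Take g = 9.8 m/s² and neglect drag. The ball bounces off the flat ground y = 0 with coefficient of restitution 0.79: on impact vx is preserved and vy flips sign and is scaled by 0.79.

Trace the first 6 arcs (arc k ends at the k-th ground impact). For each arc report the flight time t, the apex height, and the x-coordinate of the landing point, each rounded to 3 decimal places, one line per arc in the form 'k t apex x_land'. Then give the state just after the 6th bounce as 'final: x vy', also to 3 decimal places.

1 3.465 21.237 16.595
2 3.289 13.254 32.351
3 2.599 8.272 44.798
4 2.053 5.163 54.632
5 1.622 3.222 62.400
6 1.281 2.011 68.537
final: 68.537 4.960

Arc 1: start y=11.870, vy=13.550 → t=3.465, apex=21.237, x_land=16.595, impact vy=-20.402
  bounce: vy ← 0.79·20.402 = 16.118
Arc 2: start y=0.000, vy=16.118 → t=3.289, apex=13.254, x_land=32.351, impact vy=-16.118
  bounce: vy ← 0.79·16.118 = 12.733
Arc 3: start y=0.000, vy=12.733 → t=2.599, apex=8.272, x_land=44.798, impact vy=-12.733
  bounce: vy ← 0.79·12.733 = 10.059
Arc 4: start y=0.000, vy=10.059 → t=2.053, apex=5.163, x_land=54.632, impact vy=-10.059
  bounce: vy ← 0.79·10.059 = 7.947
Arc 5: start y=0.000, vy=7.947 → t=1.622, apex=3.222, x_land=62.400, impact vy=-7.947
  bounce: vy ← 0.79·7.947 = 6.278
Arc 6: start y=0.000, vy=6.278 → t=1.281, apex=2.011, x_land=68.537, impact vy=-6.278
  bounce: vy ← 0.79·6.278 = 4.960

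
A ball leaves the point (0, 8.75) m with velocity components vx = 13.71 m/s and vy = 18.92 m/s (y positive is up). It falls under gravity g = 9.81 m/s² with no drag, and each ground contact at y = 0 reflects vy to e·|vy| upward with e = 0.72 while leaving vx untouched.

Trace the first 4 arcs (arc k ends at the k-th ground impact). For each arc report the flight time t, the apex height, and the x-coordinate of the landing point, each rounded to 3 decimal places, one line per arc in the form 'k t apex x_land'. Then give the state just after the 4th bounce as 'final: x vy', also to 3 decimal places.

1 4.275 26.995 58.605
2 3.378 13.994 104.920
3 2.432 7.255 138.267
4 1.751 3.761 162.276
final: 162.276 6.185

Arc 1: start y=8.750, vy=18.920 → t=4.275, apex=26.995, x_land=58.605, impact vy=-23.014
  bounce: vy ← 0.72·23.014 = 16.570
Arc 2: start y=0.000, vy=16.570 → t=3.378, apex=13.994, x_land=104.920, impact vy=-16.570
  bounce: vy ← 0.72·16.570 = 11.930
Arc 3: start y=0.000, vy=11.930 → t=2.432, apex=7.255, x_land=138.267, impact vy=-11.930
  bounce: vy ← 0.72·11.930 = 8.590
Arc 4: start y=0.000, vy=8.590 → t=1.751, apex=3.761, x_land=162.276, impact vy=-8.590
  bounce: vy ← 0.72·8.590 = 6.185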